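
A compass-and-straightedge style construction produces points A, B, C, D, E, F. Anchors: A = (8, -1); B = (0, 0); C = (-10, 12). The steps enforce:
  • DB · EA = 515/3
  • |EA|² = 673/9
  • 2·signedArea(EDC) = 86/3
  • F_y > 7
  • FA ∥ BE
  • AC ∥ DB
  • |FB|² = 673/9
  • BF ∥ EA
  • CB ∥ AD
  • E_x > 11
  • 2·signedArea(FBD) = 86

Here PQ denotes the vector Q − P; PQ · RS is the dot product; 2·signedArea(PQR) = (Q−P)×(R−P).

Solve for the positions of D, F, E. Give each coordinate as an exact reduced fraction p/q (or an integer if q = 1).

D = (18, -13)
E = (12, -26/3)
F = (-4, 23/3)

1. D_x = 18  [AC ∥ DB ∩ CB ∥ AD]
2. D_y = -13  [AC ∥ DB ∩ CB ∥ AD]
   → D = (18, -13)
3. F_x = -4  [line 13·x + 18·y + -86 = 0 ∩ |FB|² = 673/9]
4. F_y = 23/3  [line 13·x + 18·y + -86 = 0 ∩ |FB|² = 673/9]
   → F = (-4, 23/3)
5. E_x = 12  [BF ∥ EA ∩ FA ∥ BE]
6. E_y = -26/3  [BF ∥ EA ∩ FA ∥ BE]
   → E = (12, -26/3)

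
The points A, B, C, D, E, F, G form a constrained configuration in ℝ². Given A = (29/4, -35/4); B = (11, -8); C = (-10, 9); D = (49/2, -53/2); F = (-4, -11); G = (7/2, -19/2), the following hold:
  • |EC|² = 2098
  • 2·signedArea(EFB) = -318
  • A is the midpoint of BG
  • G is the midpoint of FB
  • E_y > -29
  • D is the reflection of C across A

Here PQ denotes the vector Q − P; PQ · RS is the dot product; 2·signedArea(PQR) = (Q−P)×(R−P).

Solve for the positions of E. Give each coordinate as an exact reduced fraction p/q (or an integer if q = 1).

1. E_x = 17  [line -3·x + 15·y + 471 = 0 ∩ |EC|² = 2098]
2. E_y = -28  [line -3·x + 15·y + 471 = 0 ∩ |EC|² = 2098]
   → E = (17, -28)

E = (17, -28)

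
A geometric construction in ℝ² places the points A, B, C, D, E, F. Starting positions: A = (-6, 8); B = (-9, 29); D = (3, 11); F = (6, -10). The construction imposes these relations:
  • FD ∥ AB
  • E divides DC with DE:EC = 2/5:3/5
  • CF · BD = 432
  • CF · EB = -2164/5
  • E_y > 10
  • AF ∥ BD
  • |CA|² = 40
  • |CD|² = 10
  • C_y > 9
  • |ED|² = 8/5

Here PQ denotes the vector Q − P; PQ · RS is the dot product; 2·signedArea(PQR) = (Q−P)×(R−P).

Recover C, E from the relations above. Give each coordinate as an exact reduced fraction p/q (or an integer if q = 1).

C = (0, 10)
E = (9/5, 53/5)

1. C_x = 0  [line -12·x + 18·y + -180 = 0 ∩ |CA|² = 40]
2. C_y = 10  [line -12·x + 18·y + -180 = 0 ∩ |CA|² = 40]
   → C = (0, 10)
3. E_x = 9/5  [E divides DC with DE:EC = 2/5:3/5]
4. E_y = 53/5  [E divides DC with DE:EC = 2/5:3/5]
   → E = (9/5, 53/5)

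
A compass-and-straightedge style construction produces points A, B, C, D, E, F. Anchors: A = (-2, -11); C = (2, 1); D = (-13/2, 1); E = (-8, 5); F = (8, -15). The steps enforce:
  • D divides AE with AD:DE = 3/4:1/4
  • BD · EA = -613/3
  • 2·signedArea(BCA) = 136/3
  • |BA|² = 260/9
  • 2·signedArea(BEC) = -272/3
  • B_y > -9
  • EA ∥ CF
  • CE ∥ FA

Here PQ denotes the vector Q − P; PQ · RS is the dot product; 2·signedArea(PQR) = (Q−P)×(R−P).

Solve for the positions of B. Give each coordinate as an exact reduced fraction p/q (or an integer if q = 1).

1. B_x = 8/3  [2·signedArea(BEC) = -272/3 ∩ BD · EA = -613/3]
2. B_y = -25/3  [2·signedArea(BEC) = -272/3 ∩ BD · EA = -613/3]
   → B = (8/3, -25/3)

B = (8/3, -25/3)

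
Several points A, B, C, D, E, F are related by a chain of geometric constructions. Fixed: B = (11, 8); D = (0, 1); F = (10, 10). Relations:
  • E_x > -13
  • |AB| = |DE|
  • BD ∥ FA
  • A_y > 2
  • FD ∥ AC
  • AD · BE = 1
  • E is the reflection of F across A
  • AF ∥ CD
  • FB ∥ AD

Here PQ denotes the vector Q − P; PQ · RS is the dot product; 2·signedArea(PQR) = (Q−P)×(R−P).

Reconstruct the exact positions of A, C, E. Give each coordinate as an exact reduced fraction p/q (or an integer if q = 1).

A = (-1, 3)
C = (-11, -6)
E = (-12, -4)

1. A_x = -1  [FB ∥ AD ∩ BD ∥ FA]
2. A_y = 3  [FB ∥ AD ∩ BD ∥ FA]
   → A = (-1, 3)
3. C_x = -11  [AF ∥ CD ∩ FD ∥ AC]
4. C_y = -6  [AF ∥ CD ∩ FD ∥ AC]
   → C = (-11, -6)
5. E_x = -12  [E is the reflection of F across A]
6. E_y = -4  [E is the reflection of F across A]
   → E = (-12, -4)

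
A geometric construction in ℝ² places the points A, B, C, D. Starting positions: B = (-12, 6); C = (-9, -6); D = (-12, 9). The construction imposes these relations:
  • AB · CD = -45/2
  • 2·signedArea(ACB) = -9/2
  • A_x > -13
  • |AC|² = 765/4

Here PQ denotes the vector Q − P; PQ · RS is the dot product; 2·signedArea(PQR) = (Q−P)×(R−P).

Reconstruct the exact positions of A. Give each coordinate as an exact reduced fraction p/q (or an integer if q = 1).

1. A_x = -12  [AB · CD = -45/2 ∩ 2·signedArea(ACB) = -9/2]
2. A_y = 15/2  [AB · CD = -45/2 ∩ 2·signedArea(ACB) = -9/2]
   → A = (-12, 15/2)

A = (-12, 15/2)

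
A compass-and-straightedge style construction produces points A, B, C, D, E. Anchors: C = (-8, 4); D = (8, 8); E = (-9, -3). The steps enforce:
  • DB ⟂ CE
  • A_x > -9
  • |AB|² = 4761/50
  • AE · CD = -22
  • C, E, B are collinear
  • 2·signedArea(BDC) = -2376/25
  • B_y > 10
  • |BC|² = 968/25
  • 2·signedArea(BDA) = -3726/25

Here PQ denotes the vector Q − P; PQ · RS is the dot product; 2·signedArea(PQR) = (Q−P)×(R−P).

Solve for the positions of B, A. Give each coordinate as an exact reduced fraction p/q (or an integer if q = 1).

1. B_x = -178/25  [C, E, B are collinear ∩ DB ⟂ CE]
2. B_y = 254/25  [C, E, B are collinear ∩ DB ⟂ CE]
   → B = (-178/25, 254/25)
3. A_x = -17/2  [AE · CD = -22 ∩ 2·signedArea(BDA) = -3726/25]
4. A_y = 1/2  [AE · CD = -22 ∩ 2·signedArea(BDA) = -3726/25]
   → A = (-17/2, 1/2)

A = (-17/2, 1/2)
B = (-178/25, 254/25)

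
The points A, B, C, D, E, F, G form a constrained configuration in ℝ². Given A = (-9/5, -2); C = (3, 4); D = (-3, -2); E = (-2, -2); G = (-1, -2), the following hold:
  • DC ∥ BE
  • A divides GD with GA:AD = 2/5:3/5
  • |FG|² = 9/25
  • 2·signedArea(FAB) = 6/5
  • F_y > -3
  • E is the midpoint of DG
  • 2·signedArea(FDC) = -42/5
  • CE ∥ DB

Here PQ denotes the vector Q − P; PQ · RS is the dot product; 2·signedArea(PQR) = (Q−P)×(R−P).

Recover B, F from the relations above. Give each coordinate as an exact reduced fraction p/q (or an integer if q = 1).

1. B_x = -8  [DC ∥ BE ∩ CE ∥ DB]
2. B_y = -8  [DC ∥ BE ∩ CE ∥ DB]
   → B = (-8, -8)
3. F_x = -8/5  [2·signedArea(FDC) = -42/5 ∩ 2·signedArea(FAB) = 6/5]
4. F_y = -2  [2·signedArea(FDC) = -42/5 ∩ 2·signedArea(FAB) = 6/5]
   → F = (-8/5, -2)

B = (-8, -8)
F = (-8/5, -2)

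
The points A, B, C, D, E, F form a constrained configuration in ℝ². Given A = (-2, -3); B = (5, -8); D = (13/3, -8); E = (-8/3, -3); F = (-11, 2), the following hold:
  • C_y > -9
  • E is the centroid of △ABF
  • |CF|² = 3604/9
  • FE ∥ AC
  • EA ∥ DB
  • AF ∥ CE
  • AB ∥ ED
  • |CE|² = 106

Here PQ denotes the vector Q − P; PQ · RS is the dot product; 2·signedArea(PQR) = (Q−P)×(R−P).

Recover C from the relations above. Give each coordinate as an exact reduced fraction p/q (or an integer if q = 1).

C = (19/3, -8)

1. C_x = 19/3  [AF ∥ CE ∩ FE ∥ AC]
2. C_y = -8  [AF ∥ CE ∩ FE ∥ AC]
   → C = (19/3, -8)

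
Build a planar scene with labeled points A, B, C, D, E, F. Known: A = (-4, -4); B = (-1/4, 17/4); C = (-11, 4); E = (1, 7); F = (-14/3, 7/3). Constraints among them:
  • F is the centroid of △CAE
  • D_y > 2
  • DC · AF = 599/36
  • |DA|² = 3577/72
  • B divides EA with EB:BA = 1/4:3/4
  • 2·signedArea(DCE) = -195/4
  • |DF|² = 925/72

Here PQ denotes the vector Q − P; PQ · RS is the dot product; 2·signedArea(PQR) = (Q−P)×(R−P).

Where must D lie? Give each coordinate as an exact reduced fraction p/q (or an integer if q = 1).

1. D_x = -13/12  [2·signedArea(DCE) = -195/4 ∩ DC · AF = 599/36]
2. D_y = 29/12  [2·signedArea(DCE) = -195/4 ∩ DC · AF = 599/36]
   → D = (-13/12, 29/12)

D = (-13/12, 29/12)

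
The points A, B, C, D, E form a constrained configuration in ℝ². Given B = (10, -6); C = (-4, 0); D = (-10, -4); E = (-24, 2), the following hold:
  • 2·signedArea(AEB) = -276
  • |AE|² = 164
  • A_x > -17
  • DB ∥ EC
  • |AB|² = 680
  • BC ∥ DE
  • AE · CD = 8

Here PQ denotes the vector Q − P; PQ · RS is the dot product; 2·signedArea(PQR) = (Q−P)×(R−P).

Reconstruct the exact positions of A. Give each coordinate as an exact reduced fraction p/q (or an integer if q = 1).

1. A_x = -16  [AE · CD = 8 ∩ 2·signedArea(AEB) = -276]
2. A_y = -8  [AE · CD = 8 ∩ 2·signedArea(AEB) = -276]
   → A = (-16, -8)

A = (-16, -8)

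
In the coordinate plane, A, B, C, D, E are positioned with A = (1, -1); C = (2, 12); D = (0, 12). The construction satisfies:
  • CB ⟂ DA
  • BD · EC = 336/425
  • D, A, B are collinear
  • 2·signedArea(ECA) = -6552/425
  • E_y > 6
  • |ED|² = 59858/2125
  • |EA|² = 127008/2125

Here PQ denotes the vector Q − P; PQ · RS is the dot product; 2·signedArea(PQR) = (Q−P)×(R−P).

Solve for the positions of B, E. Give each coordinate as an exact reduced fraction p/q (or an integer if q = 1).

B = (1/85, 1007/85)
E = (173/425, 2851/425)

1. B_x = 1/85  [D, A, B are collinear ∩ CB ⟂ DA]
2. B_y = 1007/85  [D, A, B are collinear ∩ CB ⟂ DA]
   → B = (1/85, 1007/85)
3. E_x = 173/425  [2·signedArea(ECA) = -6552/425 ∩ BD · EC = 336/425]
4. E_y = 2851/425  [2·signedArea(ECA) = -6552/425 ∩ BD · EC = 336/425]
   → E = (173/425, 2851/425)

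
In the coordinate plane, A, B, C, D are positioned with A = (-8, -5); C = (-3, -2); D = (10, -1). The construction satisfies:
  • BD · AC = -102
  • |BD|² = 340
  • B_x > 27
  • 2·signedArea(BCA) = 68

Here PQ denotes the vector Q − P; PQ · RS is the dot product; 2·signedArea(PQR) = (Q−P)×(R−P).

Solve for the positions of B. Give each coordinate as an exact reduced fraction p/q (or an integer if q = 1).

1. B_x = 28  [2·signedArea(BCA) = 68 ∩ BD · AC = -102]
2. B_y = 3  [2·signedArea(BCA) = 68 ∩ BD · AC = -102]
   → B = (28, 3)

B = (28, 3)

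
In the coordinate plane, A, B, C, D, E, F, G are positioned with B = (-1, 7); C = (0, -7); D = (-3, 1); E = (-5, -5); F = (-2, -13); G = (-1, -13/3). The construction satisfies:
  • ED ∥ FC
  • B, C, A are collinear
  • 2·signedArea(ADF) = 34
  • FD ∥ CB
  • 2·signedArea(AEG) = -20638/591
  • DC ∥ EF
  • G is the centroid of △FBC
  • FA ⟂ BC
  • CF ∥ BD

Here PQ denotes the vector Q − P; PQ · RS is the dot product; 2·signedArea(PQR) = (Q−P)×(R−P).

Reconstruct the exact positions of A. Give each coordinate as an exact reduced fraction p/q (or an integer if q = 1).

A = (82/197, -2527/197)

1. A_x = 82/197  [B, C, A are collinear ∩ FA ⟂ BC]
2. A_y = -2527/197  [B, C, A are collinear ∩ FA ⟂ BC]
   → A = (82/197, -2527/197)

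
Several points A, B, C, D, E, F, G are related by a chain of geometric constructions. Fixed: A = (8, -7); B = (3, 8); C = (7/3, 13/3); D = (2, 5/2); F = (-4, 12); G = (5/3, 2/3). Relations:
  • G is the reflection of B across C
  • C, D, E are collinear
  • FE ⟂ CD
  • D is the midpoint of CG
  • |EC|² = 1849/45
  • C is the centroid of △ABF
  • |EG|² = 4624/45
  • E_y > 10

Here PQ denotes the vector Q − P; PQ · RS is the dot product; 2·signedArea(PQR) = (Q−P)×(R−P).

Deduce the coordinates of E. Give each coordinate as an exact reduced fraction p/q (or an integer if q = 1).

1. E_x = 87/25  [C, D, E are collinear ∩ FE ⟂ CD]
2. E_y = 266/25  [C, D, E are collinear ∩ FE ⟂ CD]
   → E = (87/25, 266/25)

E = (87/25, 266/25)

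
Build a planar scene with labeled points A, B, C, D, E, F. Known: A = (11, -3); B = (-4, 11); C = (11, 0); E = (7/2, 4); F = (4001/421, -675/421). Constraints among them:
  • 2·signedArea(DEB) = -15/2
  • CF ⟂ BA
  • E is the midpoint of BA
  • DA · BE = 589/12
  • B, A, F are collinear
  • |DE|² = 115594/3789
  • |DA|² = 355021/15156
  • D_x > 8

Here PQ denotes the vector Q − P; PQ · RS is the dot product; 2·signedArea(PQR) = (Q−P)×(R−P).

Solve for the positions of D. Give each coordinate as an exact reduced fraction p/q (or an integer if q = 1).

1. D_x = 6737/842  [2·signedArea(DEB) = -15/2 ∩ DA · BE = 589/12]
2. D_y = 1009/1263  [2·signedArea(DEB) = -15/2 ∩ DA · BE = 589/12]
   → D = (6737/842, 1009/1263)

D = (6737/842, 1009/1263)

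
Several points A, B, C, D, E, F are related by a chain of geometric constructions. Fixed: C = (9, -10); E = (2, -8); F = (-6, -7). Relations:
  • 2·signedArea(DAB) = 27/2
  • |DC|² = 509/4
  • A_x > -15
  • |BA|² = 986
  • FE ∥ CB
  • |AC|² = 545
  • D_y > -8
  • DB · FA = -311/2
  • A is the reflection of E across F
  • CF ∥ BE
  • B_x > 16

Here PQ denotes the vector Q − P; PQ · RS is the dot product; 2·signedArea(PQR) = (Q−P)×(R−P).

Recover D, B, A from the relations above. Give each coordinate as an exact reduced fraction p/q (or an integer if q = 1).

A = (-14, -6)
B = (17, -11)
D = (-2, -15/2)

1. B_x = 17  [CF ∥ BE ∩ FE ∥ CB]
2. B_y = -11  [CF ∥ BE ∩ FE ∥ CB]
   → B = (17, -11)
3. A_x = -14  [A is the reflection of E across F]
4. A_y = -6  [A is the reflection of E across F]
   → A = (-14, -6)
5. D_x = -2  [2·signedArea(DAB) = 27/2 ∩ DB · FA = -311/2]
6. D_y = -15/2  [2·signedArea(DAB) = 27/2 ∩ DB · FA = -311/2]
   → D = (-2, -15/2)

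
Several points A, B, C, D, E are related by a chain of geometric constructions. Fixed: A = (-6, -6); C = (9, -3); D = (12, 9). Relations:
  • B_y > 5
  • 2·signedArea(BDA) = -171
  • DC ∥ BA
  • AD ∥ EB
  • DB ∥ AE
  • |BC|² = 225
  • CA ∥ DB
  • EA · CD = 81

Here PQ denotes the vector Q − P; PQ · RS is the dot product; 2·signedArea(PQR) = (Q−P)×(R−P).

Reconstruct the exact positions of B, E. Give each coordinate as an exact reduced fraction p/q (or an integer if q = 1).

B = (-3, 6)
E = (-21, -9)

1. B_x = -3  [DC ∥ BA ∩ CA ∥ DB]
2. B_y = 6  [DC ∥ BA ∩ CA ∥ DB]
   → B = (-3, 6)
3. E_x = -21  [AD ∥ EB ∩ DB ∥ AE]
4. E_y = -9  [AD ∥ EB ∩ DB ∥ AE]
   → E = (-21, -9)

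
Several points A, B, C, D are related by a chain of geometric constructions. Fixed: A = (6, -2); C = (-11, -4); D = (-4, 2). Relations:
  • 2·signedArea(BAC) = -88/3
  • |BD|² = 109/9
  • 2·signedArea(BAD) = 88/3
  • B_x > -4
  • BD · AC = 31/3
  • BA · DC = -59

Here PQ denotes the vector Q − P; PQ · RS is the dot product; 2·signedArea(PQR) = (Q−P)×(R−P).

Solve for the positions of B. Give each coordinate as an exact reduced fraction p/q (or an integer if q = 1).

1. B_x = -3  [BD · AC = 31/3 ∩ 2·signedArea(BAD) = 88/3]
2. B_y = -4/3  [BD · AC = 31/3 ∩ 2·signedArea(BAD) = 88/3]
   → B = (-3, -4/3)

B = (-3, -4/3)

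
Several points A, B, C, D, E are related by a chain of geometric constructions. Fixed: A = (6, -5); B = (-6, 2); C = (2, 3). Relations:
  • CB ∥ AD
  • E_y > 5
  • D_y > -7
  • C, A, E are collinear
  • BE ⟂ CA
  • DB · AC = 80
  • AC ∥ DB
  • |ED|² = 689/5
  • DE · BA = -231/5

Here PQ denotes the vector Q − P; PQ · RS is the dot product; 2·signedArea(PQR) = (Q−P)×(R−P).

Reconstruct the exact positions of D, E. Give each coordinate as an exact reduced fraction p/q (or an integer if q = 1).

1. D_x = -2  [AC ∥ DB ∩ CB ∥ AD]
2. D_y = -6  [AC ∥ DB ∩ CB ∥ AD]
   → D = (-2, -6)
3. E_x = 4/5  [C, A, E are collinear ∩ BE ⟂ CA]
4. E_y = 27/5  [C, A, E are collinear ∩ BE ⟂ CA]
   → E = (4/5, 27/5)

D = (-2, -6)
E = (4/5, 27/5)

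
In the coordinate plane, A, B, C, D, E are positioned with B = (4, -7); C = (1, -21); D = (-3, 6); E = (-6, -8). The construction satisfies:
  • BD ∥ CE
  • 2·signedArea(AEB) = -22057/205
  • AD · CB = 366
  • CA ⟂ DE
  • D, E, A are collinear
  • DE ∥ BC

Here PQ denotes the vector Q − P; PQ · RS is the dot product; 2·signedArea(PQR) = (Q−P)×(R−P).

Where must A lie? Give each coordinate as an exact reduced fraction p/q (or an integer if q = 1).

1. A_x = -1713/205  [D, E, A are collinear ∩ CA ⟂ DE]
2. A_y = -3894/205  [D, E, A are collinear ∩ CA ⟂ DE]
   → A = (-1713/205, -3894/205)

A = (-1713/205, -3894/205)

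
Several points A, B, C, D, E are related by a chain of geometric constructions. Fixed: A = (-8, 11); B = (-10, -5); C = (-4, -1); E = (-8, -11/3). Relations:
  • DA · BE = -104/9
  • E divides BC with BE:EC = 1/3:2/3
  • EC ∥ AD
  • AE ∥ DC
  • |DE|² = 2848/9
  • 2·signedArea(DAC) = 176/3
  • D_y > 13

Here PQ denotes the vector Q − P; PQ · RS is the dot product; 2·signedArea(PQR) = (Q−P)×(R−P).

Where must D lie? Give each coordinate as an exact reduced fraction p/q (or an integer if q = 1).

1. D_x = -4  [AE ∥ DC ∩ EC ∥ AD]
2. D_y = 41/3  [AE ∥ DC ∩ EC ∥ AD]
   → D = (-4, 41/3)

D = (-4, 41/3)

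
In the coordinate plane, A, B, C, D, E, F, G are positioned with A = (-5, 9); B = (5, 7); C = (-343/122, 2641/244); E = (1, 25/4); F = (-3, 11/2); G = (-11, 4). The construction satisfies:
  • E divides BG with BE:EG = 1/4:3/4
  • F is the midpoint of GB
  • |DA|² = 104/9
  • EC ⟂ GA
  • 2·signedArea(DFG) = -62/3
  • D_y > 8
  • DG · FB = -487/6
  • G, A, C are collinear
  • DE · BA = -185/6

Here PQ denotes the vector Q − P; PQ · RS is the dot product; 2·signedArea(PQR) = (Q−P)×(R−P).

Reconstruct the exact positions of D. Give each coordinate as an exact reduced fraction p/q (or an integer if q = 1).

D = (-5/3, 25/3)

1. D_x = -5/3  [2·signedArea(DFG) = -62/3 ∩ DE · BA = -185/6]
2. D_y = 25/3  [2·signedArea(DFG) = -62/3 ∩ DE · BA = -185/6]
   → D = (-5/3, 25/3)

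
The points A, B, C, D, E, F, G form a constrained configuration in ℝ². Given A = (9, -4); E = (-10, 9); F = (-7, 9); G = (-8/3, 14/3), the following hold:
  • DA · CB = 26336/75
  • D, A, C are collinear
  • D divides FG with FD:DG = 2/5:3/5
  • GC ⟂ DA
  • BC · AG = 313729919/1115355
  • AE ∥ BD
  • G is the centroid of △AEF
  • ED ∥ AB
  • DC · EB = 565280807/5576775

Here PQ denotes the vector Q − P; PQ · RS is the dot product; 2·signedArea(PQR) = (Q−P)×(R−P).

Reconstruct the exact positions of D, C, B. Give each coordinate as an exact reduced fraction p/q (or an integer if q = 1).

B = (206/15, -86/15)
C = (-535537/223071, 1116112/223071)
D = (-79/15, 109/15)

1. D_x = -79/15  [D divides FG with FD:DG = 2/5:3/5]
2. D_y = 109/15  [D divides FG with FD:DG = 2/5:3/5]
   → D = (-79/15, 109/15)
3. C_x = -535537/223071  [D, A, C are collinear ∩ GC ⟂ DA]
4. C_y = 1116112/223071  [D, A, C are collinear ∩ GC ⟂ DA]
   → C = (-535537/223071, 1116112/223071)
5. B_x = 206/15  [AE ∥ BD ∩ ED ∥ AB]
6. B_y = -86/15  [AE ∥ BD ∩ ED ∥ AB]
   → B = (206/15, -86/15)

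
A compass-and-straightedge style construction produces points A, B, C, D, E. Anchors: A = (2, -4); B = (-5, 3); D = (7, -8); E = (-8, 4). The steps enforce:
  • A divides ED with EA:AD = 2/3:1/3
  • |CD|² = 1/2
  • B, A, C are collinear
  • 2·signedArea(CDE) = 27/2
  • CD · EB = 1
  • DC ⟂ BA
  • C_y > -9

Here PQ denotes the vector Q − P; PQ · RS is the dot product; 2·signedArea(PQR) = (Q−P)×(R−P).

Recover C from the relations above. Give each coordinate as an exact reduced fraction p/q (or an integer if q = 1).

1. C_x = 13/2  [B, A, C are collinear ∩ DC ⟂ BA]
2. C_y = -17/2  [B, A, C are collinear ∩ DC ⟂ BA]
   → C = (13/2, -17/2)

C = (13/2, -17/2)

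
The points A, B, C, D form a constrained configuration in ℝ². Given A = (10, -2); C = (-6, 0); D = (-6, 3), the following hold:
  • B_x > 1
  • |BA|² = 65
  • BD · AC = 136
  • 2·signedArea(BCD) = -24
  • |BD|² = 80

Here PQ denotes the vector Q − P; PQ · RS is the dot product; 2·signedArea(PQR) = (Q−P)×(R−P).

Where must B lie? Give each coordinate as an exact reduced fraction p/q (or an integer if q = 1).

B = (2, -1)

1. B_x = 2  [BD · AC = 136 ∩ 2·signedArea(BCD) = -24]
2. B_y = -1  [BD · AC = 136 ∩ 2·signedArea(BCD) = -24]
   → B = (2, -1)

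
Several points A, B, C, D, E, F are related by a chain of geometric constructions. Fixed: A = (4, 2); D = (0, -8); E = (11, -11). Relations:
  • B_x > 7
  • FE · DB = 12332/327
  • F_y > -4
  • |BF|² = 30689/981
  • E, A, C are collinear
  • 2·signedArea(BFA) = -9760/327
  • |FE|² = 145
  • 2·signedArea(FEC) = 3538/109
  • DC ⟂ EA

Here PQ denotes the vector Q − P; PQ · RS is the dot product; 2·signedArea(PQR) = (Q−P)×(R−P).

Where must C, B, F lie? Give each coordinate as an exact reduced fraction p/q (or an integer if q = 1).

B = (2428/327, -1426/327)
C = (793/109, -445/109)
F = (2, -3)

1. C_x = 793/109  [E, A, C are collinear ∩ DC ⟂ EA]
2. C_y = -445/109  [E, A, C are collinear ∩ DC ⟂ EA]
   → C = (793/109, -445/109)
3. F_x = 2  [line -754/109·x + -406/109·y + 290/109 = 0 ∩ |FE|² = 145]
4. F_y = -3  [line -754/109·x + -406/109·y + 290/109 = 0 ∩ |FE|² = 145]
   → F = (2, -3)
5. B_x = 2428/327  [2·signedArea(BFA) = -9760/327 ∩ FE · DB = 12332/327]
6. B_y = -1426/327  [2·signedArea(BFA) = -9760/327 ∩ FE · DB = 12332/327]
   → B = (2428/327, -1426/327)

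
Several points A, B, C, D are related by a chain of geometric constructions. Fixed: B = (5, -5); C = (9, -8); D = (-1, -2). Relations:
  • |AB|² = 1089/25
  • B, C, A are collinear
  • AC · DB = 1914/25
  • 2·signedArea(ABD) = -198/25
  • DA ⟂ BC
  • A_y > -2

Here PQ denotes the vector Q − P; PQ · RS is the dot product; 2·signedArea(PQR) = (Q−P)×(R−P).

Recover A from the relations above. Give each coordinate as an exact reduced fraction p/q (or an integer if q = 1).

A = (-7/25, -26/25)

1. A_x = -7/25  [B, C, A are collinear ∩ DA ⟂ BC]
2. A_y = -26/25  [B, C, A are collinear ∩ DA ⟂ BC]
   → A = (-7/25, -26/25)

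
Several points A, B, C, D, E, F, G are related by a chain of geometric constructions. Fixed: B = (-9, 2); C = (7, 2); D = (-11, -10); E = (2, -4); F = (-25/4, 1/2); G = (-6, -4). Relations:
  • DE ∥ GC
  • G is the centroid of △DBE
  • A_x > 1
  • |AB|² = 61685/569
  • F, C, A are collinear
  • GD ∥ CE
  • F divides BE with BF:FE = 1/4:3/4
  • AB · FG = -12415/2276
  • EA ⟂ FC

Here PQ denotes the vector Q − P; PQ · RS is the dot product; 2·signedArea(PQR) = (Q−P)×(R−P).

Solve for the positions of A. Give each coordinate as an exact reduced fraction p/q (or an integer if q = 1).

1. A_x = 3962/2845  [F, C, A are collinear ∩ EA ⟂ FC]
2. A_y = 3884/2845  [F, C, A are collinear ∩ EA ⟂ FC]
   → A = (3962/2845, 3884/2845)

A = (3962/2845, 3884/2845)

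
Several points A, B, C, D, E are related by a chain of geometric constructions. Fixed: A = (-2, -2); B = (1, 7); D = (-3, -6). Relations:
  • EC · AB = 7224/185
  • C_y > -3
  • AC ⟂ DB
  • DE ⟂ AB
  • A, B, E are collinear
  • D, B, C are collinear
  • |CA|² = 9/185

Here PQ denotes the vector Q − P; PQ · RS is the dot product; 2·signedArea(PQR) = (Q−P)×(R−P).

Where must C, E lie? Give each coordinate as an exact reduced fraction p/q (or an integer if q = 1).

C = (-331/185, -382/185)
E = (-33/10, -59/10)

1. C_x = -331/185  [D, B, C are collinear ∩ AC ⟂ DB]
2. C_y = -382/185  [D, B, C are collinear ∩ AC ⟂ DB]
   → C = (-331/185, -382/185)
3. E_x = -33/10  [A, B, E are collinear ∩ DE ⟂ AB]
4. E_y = -59/10  [A, B, E are collinear ∩ DE ⟂ AB]
   → E = (-33/10, -59/10)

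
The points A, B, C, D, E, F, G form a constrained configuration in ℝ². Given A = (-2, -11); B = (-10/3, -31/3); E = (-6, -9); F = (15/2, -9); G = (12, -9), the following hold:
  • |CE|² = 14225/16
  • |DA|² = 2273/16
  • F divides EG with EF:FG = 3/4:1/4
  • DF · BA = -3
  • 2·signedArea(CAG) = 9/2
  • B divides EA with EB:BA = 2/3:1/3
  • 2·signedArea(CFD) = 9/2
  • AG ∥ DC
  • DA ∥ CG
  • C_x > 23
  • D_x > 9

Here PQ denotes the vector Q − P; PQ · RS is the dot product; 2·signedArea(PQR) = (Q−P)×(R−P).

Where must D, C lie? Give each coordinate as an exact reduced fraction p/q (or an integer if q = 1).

C = (95/4, -7)
D = (39/4, -9)

1. D_x = 39/4  [line -4/3·x + 2/3·y + 19 = 0 ∩ |DA|² = 2273/16]
2. D_y = -9  [line -4/3·x + 2/3·y + 19 = 0 ∩ |DA|² = 2273/16]
   → D = (39/4, -9)
3. C_x = 95/4  [DA ∥ CG ∩ AG ∥ DC]
4. C_y = -7  [DA ∥ CG ∩ AG ∥ DC]
   → C = (95/4, -7)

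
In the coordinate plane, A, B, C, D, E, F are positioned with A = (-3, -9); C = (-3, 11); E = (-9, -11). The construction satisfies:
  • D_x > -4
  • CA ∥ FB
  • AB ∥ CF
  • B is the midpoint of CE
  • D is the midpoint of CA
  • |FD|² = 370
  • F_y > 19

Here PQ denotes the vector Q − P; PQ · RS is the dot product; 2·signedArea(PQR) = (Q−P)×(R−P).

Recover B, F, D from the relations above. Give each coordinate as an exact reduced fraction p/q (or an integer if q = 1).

B = (-6, 0)
D = (-3, 1)
F = (-6, 20)

1. B_x = -6  [B is the midpoint of CE]
2. B_y = 0  [B is the midpoint of CE]
   → B = (-6, 0)
3. F_x = -6  [CA ∥ FB ∩ AB ∥ CF]
4. F_y = 20  [CA ∥ FB ∩ AB ∥ CF]
   → F = (-6, 20)
5. D_x = -3  [D is the midpoint of CA]
6. D_y = 1  [D is the midpoint of CA]
   → D = (-3, 1)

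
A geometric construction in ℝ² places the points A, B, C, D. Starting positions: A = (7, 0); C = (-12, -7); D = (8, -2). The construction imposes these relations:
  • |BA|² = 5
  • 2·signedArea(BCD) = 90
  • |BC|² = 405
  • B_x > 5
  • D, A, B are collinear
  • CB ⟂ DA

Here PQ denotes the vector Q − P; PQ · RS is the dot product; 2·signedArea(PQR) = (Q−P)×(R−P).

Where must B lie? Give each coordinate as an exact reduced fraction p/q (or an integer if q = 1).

B = (6, 2)

1. B_x = 6  [D, A, B are collinear ∩ CB ⟂ DA]
2. B_y = 2  [D, A, B are collinear ∩ CB ⟂ DA]
   → B = (6, 2)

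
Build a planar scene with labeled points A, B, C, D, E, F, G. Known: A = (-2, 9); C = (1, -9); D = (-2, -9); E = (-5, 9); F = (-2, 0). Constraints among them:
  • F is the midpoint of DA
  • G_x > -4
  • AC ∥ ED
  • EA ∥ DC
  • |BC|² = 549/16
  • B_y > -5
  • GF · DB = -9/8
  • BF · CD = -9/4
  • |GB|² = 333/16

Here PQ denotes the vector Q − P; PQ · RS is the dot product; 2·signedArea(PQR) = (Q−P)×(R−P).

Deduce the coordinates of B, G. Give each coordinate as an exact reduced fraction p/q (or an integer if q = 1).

1. B_x = -11/4  [BF · CD = -9/4]
2. B_y = -9/2  [|BC|² = 549/16]
   → B = (-11/4, -9/2)
3. G_x = -7/2  [line 3/4·x + -9/2·y + 21/8 = 0 ∩ |GB|² = 333/16]
4. G_y = 0  [line 3/4·x + -9/2·y + 21/8 = 0 ∩ |GB|² = 333/16]
   → G = (-7/2, 0)

B = (-11/4, -9/2)
G = (-7/2, 0)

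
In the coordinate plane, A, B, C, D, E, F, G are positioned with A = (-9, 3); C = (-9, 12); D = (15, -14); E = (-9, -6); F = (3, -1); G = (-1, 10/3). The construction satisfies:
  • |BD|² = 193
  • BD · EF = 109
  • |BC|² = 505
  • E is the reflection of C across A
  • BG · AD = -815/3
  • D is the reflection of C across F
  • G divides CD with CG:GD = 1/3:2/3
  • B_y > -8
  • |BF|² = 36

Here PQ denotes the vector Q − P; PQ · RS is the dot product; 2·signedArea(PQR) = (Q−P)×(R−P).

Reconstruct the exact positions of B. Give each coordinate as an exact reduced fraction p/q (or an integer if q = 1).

B = (3, -7)

1. B_x = 3  [BG · AD = -815/3 ∩ BD · EF = 109]
2. B_y = -7  [BG · AD = -815/3 ∩ BD · EF = 109]
   → B = (3, -7)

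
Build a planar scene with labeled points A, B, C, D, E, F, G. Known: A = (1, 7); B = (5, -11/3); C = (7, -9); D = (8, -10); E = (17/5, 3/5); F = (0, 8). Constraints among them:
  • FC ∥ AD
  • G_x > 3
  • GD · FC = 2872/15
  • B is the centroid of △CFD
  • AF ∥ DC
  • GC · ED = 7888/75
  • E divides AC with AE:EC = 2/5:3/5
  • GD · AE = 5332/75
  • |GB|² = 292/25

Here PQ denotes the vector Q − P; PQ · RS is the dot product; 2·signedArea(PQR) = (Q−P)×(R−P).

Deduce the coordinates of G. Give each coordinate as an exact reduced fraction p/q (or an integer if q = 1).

1. G_x = 19/5  [GC · ED = 7888/75 ∩ GD · AE = 5332/75]
2. G_y = -7/15  [GC · ED = 7888/75 ∩ GD · AE = 5332/75]
   → G = (19/5, -7/15)

G = (19/5, -7/15)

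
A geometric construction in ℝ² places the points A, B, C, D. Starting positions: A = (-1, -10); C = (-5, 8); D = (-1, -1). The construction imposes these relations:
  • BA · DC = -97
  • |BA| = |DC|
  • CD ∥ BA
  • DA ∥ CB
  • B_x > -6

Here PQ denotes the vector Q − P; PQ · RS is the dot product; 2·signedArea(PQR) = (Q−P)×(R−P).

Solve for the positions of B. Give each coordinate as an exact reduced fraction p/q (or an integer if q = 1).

B = (-5, -1)

1. B_x = -5  [CD ∥ BA ∩ DA ∥ CB]
2. B_y = -1  [CD ∥ BA ∩ DA ∥ CB]
   → B = (-5, -1)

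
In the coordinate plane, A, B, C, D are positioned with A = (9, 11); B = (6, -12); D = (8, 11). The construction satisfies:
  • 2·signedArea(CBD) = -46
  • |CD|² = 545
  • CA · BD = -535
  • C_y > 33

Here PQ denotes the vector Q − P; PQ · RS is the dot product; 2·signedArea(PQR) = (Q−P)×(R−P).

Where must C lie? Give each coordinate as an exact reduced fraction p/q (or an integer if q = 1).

C = (12, 34)

1. C_x = 12  [2·signedArea(CBD) = -46 ∩ CA · BD = -535]
2. C_y = 34  [2·signedArea(CBD) = -46 ∩ CA · BD = -535]
   → C = (12, 34)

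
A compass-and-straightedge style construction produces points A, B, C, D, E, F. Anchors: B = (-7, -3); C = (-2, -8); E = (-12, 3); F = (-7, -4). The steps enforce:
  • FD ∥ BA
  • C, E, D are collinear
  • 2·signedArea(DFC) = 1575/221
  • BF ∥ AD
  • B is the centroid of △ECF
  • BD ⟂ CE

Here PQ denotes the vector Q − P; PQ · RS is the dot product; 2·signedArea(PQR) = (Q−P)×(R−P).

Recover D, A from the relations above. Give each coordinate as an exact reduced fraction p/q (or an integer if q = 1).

A = (-1492/221, -392/221)
D = (-1492/221, -613/221)

1. D_x = -1492/221  [C, E, D are collinear ∩ BD ⟂ CE]
2. D_y = -613/221  [C, E, D are collinear ∩ BD ⟂ CE]
   → D = (-1492/221, -613/221)
3. A_x = -1492/221  [BF ∥ AD ∩ FD ∥ BA]
4. A_y = -392/221  [BF ∥ AD ∩ FD ∥ BA]
   → A = (-1492/221, -392/221)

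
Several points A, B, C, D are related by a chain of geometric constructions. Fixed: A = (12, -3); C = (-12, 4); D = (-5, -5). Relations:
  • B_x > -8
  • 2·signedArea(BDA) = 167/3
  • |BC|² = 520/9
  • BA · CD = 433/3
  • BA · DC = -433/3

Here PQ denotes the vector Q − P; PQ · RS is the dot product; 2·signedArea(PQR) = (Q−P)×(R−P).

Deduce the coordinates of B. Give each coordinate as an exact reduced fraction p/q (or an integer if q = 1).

1. B_x = -22/3  [BA · DC = -433/3 ∩ 2·signedArea(BDA) = 167/3]
2. B_y = -2  [BA · DC = -433/3 ∩ 2·signedArea(BDA) = 167/3]
   → B = (-22/3, -2)

B = (-22/3, -2)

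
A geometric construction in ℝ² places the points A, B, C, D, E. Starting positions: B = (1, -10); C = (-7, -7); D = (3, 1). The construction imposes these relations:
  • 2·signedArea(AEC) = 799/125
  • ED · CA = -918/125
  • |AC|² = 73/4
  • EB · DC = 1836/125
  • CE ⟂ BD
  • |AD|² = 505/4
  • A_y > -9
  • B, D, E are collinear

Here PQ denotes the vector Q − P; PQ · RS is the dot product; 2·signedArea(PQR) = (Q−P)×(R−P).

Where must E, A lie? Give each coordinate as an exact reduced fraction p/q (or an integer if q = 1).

1. E_x = 159/125  [B, D, E are collinear ∩ CE ⟂ BD]
2. E_y = -1063/125  [B, D, E are collinear ∩ CE ⟂ BD]
   → E = (159/125, -1063/125)
3. A_x = -3  [line -188/125·x + -1034/125·y + -9353/125 = 0 ∩ |AD|² = 505/4]
4. A_y = -17/2  [line -188/125·x + -1034/125·y + -9353/125 = 0 ∩ |AD|² = 505/4]
   → A = (-3, -17/2)

A = (-3, -17/2)
E = (159/125, -1063/125)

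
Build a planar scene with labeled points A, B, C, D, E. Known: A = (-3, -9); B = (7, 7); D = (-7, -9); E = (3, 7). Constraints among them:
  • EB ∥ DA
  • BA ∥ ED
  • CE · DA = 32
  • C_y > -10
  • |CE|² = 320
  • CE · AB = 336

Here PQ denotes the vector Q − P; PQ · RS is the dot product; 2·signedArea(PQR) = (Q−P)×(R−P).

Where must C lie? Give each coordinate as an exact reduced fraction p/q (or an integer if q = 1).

1. C_x = -5  [CE · AB = 336 ∩ CE · DA = 32]
2. C_y = -9  [CE · AB = 336 ∩ CE · DA = 32]
   → C = (-5, -9)

C = (-5, -9)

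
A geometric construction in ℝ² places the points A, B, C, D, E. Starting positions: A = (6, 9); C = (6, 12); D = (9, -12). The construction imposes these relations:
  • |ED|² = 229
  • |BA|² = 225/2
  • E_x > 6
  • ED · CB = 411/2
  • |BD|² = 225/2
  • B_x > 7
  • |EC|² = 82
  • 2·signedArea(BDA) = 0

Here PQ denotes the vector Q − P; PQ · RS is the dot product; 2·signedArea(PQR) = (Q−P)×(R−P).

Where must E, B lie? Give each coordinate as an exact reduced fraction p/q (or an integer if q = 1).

1. B_x = 15/2  [line -21·x + -3·y + 153 = 0 ∩ |BA|² = 225/2]
2. B_y = -3/2  [line -21·x + -3·y + 153 = 0 ∩ |BA|² = 225/2]
   → B = (15/2, -3/2)
3. E_x = 7  [line -3/2·x + 27/2·y + -30 = 0 ∩ |EC|² = 82]
4. E_y = 3  [line -3/2·x + 27/2·y + -30 = 0 ∩ |EC|² = 82]
   → E = (7, 3)

B = (15/2, -3/2)
E = (7, 3)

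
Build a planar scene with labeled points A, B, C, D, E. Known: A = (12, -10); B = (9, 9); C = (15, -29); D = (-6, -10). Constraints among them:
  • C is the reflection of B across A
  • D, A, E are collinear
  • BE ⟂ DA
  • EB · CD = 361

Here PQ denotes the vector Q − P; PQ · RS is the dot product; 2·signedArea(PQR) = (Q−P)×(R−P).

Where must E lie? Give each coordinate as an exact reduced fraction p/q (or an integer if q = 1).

E = (9, -10)

1. E_x = 9  [D, A, E are collinear ∩ BE ⟂ DA]
2. E_y = -10  [D, A, E are collinear ∩ BE ⟂ DA]
   → E = (9, -10)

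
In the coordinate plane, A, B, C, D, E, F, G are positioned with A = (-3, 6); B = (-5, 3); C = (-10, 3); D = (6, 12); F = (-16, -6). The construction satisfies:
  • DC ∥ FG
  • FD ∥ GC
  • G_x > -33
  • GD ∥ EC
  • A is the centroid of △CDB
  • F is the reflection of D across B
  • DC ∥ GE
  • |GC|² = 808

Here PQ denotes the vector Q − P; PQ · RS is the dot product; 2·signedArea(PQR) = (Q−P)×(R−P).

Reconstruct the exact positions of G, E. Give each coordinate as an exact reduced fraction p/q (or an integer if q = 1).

1. G_x = -32  [FD ∥ GC ∩ DC ∥ FG]
2. G_y = -15  [FD ∥ GC ∩ DC ∥ FG]
   → G = (-32, -15)
3. E_x = -48  [GD ∥ EC ∩ DC ∥ GE]
4. E_y = -24  [GD ∥ EC ∩ DC ∥ GE]
   → E = (-48, -24)

E = (-48, -24)
G = (-32, -15)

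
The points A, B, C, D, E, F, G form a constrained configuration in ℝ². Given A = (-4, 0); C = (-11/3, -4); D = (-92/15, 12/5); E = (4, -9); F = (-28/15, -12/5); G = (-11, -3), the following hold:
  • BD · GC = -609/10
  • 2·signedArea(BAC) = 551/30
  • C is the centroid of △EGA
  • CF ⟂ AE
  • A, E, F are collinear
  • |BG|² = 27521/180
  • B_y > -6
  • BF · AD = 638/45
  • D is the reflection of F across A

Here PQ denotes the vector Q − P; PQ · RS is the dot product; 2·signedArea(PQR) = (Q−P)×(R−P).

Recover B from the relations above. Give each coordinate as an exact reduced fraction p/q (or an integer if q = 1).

1. B_x = 16/15  [2·signedArea(BAC) = 551/30 ∩ BD · GC = -609/10]
2. B_y = -57/10  [2·signedArea(BAC) = 551/30 ∩ BD · GC = -609/10]
   → B = (16/15, -57/10)

B = (16/15, -57/10)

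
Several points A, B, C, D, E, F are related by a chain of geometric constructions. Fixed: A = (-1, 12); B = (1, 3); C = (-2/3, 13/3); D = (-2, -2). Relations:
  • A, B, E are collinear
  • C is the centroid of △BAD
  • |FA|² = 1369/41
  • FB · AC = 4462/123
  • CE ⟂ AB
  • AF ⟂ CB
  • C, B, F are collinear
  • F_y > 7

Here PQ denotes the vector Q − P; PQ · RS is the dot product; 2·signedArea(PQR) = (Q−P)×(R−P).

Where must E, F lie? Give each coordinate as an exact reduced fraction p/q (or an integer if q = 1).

1. E_x = 163/255  [A, B, E are collinear ∩ CE ⟂ AB]
2. E_y = 393/85  [A, B, E are collinear ∩ CE ⟂ AB]
   → E = (163/255, 393/85)
3. F_x = -189/41  [C, B, F are collinear ∩ AF ⟂ CB]
4. F_y = 307/41  [C, B, F are collinear ∩ AF ⟂ CB]
   → F = (-189/41, 307/41)

E = (163/255, 393/85)
F = (-189/41, 307/41)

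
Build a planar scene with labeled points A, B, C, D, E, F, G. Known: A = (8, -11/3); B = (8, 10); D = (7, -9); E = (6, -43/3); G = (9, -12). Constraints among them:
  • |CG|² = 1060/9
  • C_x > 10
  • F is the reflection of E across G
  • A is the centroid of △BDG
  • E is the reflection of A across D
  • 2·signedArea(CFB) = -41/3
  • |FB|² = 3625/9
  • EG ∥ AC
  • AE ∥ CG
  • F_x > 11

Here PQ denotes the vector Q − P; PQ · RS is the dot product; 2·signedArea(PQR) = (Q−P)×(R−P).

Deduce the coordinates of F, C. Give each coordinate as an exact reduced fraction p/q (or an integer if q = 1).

1. F_x = 12  [F is the reflection of E across G]
2. F_y = -29/3  [F is the reflection of E across G]
   → F = (12, -29/3)
3. C_x = 11  [AE ∥ CG ∩ EG ∥ AC]
4. C_y = -4/3  [AE ∥ CG ∩ EG ∥ AC]
   → C = (11, -4/3)

C = (11, -4/3)
F = (12, -29/3)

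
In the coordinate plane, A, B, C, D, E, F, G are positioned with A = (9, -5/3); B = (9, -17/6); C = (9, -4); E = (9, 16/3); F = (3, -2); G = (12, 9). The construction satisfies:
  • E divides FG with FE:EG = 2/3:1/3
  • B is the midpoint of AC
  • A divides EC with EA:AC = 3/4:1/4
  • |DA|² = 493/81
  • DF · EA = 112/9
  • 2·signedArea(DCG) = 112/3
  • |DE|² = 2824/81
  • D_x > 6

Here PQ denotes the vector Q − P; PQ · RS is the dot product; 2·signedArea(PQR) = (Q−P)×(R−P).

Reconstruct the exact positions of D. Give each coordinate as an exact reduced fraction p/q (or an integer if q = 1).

D = (7, -2/9)

1. D_x = 7  [2·signedArea(DCG) = 112/3 ∩ DF · EA = 112/9]
2. D_y = -2/9  [2·signedArea(DCG) = 112/3 ∩ DF · EA = 112/9]
   → D = (7, -2/9)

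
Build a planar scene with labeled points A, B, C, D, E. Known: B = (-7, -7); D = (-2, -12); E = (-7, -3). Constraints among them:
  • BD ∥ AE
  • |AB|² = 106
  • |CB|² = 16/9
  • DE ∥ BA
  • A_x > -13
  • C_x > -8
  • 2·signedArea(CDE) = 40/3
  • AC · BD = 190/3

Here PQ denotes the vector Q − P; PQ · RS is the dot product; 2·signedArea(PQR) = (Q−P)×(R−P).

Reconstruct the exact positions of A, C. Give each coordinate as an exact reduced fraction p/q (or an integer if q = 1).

A = (-12, 2)
C = (-7, -17/3)

1. A_x = -12  [BD ∥ AE ∩ DE ∥ BA]
2. A_y = 2  [BD ∥ AE ∩ DE ∥ BA]
   → A = (-12, 2)
3. C_x = -7  [2·signedArea(CDE) = 40/3 ∩ AC · BD = 190/3]
4. C_y = -17/3  [2·signedArea(CDE) = 40/3 ∩ AC · BD = 190/3]
   → C = (-7, -17/3)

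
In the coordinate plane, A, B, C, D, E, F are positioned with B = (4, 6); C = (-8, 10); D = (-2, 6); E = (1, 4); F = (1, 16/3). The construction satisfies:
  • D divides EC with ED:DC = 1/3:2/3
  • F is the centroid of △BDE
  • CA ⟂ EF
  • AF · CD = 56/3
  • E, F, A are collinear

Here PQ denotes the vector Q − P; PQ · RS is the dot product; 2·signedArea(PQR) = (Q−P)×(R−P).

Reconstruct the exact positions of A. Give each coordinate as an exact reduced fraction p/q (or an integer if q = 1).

1. A_x = 1  [E, F, A are collinear ∩ CA ⟂ EF]
2. A_y = 10  [E, F, A are collinear ∩ CA ⟂ EF]
   → A = (1, 10)

A = (1, 10)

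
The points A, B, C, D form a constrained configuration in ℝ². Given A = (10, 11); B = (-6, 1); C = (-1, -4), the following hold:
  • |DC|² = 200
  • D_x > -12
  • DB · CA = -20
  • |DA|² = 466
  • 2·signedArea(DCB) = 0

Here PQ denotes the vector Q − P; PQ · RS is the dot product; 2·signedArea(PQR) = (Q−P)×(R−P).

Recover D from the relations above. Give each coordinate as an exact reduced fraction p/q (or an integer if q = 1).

D = (-11, 6)

1. D_x = -11  [2·signedArea(DCB) = 0 ∩ DB · CA = -20]
2. D_y = 6  [2·signedArea(DCB) = 0 ∩ DB · CA = -20]
   → D = (-11, 6)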